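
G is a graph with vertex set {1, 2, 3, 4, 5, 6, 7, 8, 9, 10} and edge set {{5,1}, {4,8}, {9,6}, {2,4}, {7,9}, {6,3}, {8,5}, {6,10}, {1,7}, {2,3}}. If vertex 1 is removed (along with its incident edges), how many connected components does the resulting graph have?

With 1 gone, the remaining components are: {2, 3, 4, 5, 6, 7, 8, 9, 10}.
That is 1 component.

1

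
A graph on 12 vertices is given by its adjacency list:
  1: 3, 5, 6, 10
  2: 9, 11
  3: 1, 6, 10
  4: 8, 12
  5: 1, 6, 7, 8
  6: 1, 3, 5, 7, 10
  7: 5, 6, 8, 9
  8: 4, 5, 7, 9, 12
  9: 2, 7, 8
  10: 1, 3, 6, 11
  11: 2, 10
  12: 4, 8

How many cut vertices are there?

1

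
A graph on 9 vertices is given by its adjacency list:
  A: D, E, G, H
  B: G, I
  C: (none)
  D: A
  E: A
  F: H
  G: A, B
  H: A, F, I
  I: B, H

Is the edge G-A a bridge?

No

After removing G-A, the path G-B-I-H-A still connects them, so the edge is not a bridge.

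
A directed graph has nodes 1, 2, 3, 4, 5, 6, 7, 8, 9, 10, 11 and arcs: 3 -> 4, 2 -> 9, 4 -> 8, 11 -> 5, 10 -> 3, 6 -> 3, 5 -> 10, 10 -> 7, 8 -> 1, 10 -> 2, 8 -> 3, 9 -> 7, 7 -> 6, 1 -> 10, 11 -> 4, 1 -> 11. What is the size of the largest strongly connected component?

11

{1, 2, 3, 4, 5, 6, 7, 8, 9, 10, 11} are all mutually reachable — one SCC of size 11.
The largest has 11 vertices.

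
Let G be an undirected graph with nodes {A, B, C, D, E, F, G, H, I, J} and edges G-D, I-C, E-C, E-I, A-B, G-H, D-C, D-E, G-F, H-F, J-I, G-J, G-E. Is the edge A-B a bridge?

Yes

Removing A-B leaves no path between A and B: the component count goes from 2 to 3. So it is a bridge.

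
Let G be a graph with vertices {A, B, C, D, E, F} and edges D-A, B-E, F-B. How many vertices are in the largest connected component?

C is isolated — a component by itself.
Starting from A we can reach A, D. That is one component of size 2.
Starting from B we can reach B, E, F. That is one component of size 3.
The largest has 3 vertices.

3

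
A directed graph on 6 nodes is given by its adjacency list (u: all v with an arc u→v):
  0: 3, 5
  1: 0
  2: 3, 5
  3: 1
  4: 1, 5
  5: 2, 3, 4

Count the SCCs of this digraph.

1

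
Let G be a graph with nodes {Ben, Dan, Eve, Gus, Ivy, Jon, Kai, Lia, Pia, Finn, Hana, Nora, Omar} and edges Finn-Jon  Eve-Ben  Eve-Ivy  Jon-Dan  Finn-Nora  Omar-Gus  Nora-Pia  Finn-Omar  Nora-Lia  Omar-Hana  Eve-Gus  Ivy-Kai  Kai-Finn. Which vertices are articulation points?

Removing Eve increases the component count from 1 to 2, so Eve is a cut vertex.
Removing Jon increases the component count from 1 to 2, so Jon is a cut vertex.
Removing Finn increases the component count from 1 to 3, so Finn is a cut vertex.
Likewise Nora, Omar are cut vertices.
By contrast removing Kai leaves 1 component; it is not a cut vertex. No other vertex is a cut vertex either.

Eve, Jon, Finn, Nora, Omar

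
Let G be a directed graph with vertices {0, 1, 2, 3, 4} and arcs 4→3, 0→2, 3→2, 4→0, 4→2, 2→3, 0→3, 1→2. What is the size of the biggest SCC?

2

{2, 3} are all mutually reachable — one SCC of size 2.
{0} is an SCC by itself.
{1} is an SCC by itself.
{4} is an SCC by itself.
The largest has 2 vertices.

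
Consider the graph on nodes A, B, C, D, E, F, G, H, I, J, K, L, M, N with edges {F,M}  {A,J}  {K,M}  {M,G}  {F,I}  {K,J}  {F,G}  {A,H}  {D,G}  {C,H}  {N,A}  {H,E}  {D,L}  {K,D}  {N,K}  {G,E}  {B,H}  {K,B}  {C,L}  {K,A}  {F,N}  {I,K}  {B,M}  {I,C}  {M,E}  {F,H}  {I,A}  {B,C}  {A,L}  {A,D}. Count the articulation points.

Removing H, for instance, still leaves 1 component. No single vertex removal increases the component count — the graph has no articulation points.

0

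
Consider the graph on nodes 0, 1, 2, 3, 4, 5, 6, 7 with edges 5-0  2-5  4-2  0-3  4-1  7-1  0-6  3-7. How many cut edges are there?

1

The edges on the cycle 4-2-5-0-3-7-1-4 are not bridges since each lies on that cycle.
But removing 0-6 disconnects 0 from 6 — this is a bridge.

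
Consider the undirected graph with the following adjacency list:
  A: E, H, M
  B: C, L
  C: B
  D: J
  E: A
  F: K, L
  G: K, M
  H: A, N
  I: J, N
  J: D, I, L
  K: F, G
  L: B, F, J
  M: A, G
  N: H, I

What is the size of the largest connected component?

Starting from A we can reach A, B, C, D, E, F, G, H, I, J, K, L, M, N. That is one component of size 14.
The largest has 14 vertices.

14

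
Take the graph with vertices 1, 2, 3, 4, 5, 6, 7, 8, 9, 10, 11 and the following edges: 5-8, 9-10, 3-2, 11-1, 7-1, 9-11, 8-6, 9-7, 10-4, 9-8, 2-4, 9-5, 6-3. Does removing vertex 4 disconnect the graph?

No

Deleting 4 leaves 1 component (was 1) (its neighbors 2, 10 remain connected to each other), so 4 is not a cut vertex.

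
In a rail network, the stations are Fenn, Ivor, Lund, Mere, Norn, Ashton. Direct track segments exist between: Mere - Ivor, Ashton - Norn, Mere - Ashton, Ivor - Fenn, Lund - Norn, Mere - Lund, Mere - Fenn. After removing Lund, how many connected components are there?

With Lund gone, the remaining components are: {Fenn, Ivor, Mere, Norn, Ashton}.
That is 1 component.

1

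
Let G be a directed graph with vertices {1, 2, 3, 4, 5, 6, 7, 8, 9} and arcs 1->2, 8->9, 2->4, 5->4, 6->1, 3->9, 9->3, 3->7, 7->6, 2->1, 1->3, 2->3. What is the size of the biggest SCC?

{1, 2, 3, 6, 7, 9} are all mutually reachable — one SCC of size 6.
{4} is an SCC by itself.
{5} is an SCC by itself.
{8} is an SCC by itself.
The largest has 6 vertices.

6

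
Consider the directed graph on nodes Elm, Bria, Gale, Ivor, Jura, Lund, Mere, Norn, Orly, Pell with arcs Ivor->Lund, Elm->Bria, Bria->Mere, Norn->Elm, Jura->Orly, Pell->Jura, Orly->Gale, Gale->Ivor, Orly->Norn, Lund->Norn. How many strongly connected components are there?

10

{Orly} is an SCC by itself.
{Pell} is an SCC by itself.
{Mere} is an SCC by itself.
{Norn} is an SCC by itself.
{Lund} is an SCC by itself.
(and 5 more singleton SCCs)
That gives 10 strongly connected components.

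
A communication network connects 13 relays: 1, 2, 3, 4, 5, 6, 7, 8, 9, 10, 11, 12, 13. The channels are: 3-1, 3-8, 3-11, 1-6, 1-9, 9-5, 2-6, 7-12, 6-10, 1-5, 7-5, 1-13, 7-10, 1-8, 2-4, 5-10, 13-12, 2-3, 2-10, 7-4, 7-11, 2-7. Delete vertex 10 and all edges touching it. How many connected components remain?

1

With 10 gone, the remaining components are: {1, 2, 3, 4, 5, 6, 7, 8, 9, 11, 12, 13}.
That is 1 component.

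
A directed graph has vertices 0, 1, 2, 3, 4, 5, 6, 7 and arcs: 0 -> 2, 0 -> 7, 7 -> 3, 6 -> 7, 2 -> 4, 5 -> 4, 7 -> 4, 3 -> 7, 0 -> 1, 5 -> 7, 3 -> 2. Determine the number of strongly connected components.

7

{3, 7} are all mutually reachable — one SCC of size 2.
{0} is an SCC by itself.
{6} is an SCC by itself.
{1} is an SCC by itself.
{2} is an SCC by itself.
(and 2 more singleton SCCs)
That gives 7 strongly connected components.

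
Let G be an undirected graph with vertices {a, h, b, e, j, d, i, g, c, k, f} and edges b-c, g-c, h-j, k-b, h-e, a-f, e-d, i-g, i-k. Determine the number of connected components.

Starting from a we can reach a, f. That is one component of size 2.
Starting from d we can reach d, e, h, j. That is one component of size 4.
Starting from b we can reach b, c, g, i, k. That is one component of size 5.
Total: 3 components.

3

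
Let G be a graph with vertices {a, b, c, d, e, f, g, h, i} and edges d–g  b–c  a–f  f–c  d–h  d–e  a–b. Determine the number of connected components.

i is isolated — a component by itself.
Starting from d we can reach d, e, g, h. That is one component of size 4.
Starting from a we can reach a, b, c, f. That is one component of size 4.
Total: 3 components.

3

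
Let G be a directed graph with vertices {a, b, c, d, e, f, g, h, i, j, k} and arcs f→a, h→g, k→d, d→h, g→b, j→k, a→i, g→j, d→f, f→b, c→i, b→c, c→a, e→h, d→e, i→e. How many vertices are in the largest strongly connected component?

11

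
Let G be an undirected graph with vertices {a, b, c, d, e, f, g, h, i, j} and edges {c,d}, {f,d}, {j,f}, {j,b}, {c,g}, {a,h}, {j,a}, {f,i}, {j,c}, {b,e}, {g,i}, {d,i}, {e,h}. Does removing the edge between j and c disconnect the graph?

After removing j–c, the path j-f-d-c still connects them, so the edge is not a bridge.

No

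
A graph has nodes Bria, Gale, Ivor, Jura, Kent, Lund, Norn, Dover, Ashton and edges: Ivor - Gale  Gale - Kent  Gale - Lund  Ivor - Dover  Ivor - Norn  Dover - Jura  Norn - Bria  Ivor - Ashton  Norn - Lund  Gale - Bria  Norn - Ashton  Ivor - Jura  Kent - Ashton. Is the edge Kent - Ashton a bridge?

After removing Kent - Ashton, the path Kent-Gale-Ivor-Ashton still connects them, so the edge is not a bridge.

No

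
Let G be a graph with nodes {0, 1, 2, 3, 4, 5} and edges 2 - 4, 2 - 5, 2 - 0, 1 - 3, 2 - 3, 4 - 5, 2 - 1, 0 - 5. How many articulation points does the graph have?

1

Removing 2 increases the component count from 1 to 2, so 2 is a cut vertex.
By contrast removing 3 leaves 1 component; it is not a cut vertex. No other vertex is a cut vertex either.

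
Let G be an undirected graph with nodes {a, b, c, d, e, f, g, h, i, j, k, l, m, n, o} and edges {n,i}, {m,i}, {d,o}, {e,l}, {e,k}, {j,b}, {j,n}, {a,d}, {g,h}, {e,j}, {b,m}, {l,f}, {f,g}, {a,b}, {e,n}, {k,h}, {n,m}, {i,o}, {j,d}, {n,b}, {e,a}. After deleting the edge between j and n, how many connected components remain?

j and n are still connected via j-e-n, so the component count stays at 2.

2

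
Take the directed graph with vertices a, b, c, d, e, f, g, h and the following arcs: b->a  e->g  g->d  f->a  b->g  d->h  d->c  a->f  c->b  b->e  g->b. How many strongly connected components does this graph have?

{b, c, d, e, g} are all mutually reachable — one SCC of size 5.
{a, f} are all mutually reachable — one SCC of size 2.
{h} is an SCC by itself.
That gives 3 strongly connected components.

3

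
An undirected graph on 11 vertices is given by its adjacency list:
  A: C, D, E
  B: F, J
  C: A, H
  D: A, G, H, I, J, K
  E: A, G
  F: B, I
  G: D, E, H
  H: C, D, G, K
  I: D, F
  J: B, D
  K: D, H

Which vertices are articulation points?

D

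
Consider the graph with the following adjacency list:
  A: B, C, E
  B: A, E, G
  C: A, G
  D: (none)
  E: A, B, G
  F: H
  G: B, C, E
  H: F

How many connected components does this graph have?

3

D is isolated — a component by itself.
Starting from F we can reach F, H. That is one component of size 2.
Starting from A we can reach A, B, C, E, G. That is one component of size 5.
Total: 3 components.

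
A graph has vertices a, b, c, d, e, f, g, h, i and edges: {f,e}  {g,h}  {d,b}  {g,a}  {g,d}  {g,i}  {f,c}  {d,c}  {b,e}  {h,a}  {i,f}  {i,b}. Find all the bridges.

none

The edges on the cycle g-h-a-g are not bridges since each lies on that cycle.
Every edge lies on some cycle, so there are no bridges.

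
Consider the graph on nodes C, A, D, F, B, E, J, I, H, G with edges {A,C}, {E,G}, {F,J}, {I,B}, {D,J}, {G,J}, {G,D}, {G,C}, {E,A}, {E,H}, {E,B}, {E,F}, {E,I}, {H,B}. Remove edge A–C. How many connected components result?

1

A and C are still connected via A-E-G-C, so the component count stays at 1.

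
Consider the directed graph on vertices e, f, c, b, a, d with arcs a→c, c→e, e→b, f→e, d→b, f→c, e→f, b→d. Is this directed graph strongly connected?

There is no directed path from c to a, so the graph is not strongly connected.

No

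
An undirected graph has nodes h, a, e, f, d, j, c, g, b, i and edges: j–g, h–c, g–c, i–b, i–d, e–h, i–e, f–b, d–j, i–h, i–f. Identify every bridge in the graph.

none

The edges on the cycle i-f-b-i are not bridges since each lies on that cycle.
Every edge lies on some cycle, so there are no bridges.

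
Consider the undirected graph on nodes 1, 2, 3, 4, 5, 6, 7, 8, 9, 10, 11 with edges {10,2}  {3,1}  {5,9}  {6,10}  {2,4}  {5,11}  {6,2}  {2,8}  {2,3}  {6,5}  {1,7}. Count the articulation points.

5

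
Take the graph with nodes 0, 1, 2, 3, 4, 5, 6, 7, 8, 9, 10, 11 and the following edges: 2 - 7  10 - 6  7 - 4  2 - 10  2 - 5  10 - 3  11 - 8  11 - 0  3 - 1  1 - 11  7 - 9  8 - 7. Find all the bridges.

The edges on the cycle 2-10-3-1-11-8-7-2 are not bridges since each lies on that cycle.
But removing 0 - 11 disconnects 0 from 11; removing 9 - 7 disconnects 9 from 7; removing 10 - 6 disconnects 10 from 6; removing 7 - 4 disconnects 7 from 4 — these are bridges.
In total 5 edges are bridges.

0-11, 10-6, 2-5, 4-7, 7-9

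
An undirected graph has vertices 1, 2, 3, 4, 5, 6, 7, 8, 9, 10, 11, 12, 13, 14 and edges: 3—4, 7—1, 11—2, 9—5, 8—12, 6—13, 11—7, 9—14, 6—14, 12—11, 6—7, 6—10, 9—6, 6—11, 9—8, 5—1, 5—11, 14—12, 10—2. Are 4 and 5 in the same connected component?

No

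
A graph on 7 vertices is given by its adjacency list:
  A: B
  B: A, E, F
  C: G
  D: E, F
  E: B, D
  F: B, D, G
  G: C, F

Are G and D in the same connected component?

Yes

From G we can reach A, B, C, D, E, F, G, which includes D.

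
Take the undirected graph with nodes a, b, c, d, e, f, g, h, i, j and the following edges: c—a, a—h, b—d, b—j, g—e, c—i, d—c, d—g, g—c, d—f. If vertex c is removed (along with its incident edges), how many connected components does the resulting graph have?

With c gone, the remaining components are: {i}; {a, h}; {b, d, e, f, g, j}.
That is 3 components.

3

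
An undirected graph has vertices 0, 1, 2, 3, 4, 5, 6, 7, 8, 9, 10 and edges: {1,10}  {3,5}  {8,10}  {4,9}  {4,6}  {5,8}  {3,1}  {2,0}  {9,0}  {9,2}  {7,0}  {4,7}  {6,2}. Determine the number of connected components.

Starting from 1 we can reach 1, 3, 5, 8, 10. That is one component of size 5.
Starting from 0 we can reach 0, 2, 4, 6, 7, 9. That is one component of size 6.
Total: 2 components.

2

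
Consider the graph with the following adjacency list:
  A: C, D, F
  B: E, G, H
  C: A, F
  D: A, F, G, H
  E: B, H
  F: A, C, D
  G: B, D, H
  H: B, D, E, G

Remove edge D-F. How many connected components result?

D and F are still connected via D-A-F, so the component count stays at 1.

1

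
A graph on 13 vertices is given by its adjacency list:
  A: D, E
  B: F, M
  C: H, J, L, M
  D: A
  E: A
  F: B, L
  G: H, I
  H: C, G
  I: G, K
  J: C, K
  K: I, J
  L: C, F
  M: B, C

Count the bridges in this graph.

The edges on the cycle C-H-G-I-K-J-C are not bridges since each lies on that cycle.
But removing D-A disconnects D from A; removing A-E disconnects A from E — these are bridges.
That makes 2 bridges.

2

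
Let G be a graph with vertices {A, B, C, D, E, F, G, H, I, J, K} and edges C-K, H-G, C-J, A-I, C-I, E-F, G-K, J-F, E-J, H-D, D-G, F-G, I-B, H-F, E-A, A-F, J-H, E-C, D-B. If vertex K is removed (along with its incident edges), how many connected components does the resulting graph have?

1

With K gone, the remaining components are: {A, B, C, D, E, F, G, H, I, J}.
That is 1 component.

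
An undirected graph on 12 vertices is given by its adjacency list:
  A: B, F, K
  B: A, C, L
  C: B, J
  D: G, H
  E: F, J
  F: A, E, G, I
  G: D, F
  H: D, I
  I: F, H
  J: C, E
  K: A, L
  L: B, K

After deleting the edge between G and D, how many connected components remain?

1

G and D are still connected via G-F-I-H-D, so the component count stays at 1.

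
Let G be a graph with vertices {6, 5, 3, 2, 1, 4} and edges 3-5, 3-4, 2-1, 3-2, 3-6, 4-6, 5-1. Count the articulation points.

1

Removing 3 increases the component count from 1 to 2, so 3 is a cut vertex.
By contrast removing 2 leaves 1 component; it is not a cut vertex. No other vertex is a cut vertex either.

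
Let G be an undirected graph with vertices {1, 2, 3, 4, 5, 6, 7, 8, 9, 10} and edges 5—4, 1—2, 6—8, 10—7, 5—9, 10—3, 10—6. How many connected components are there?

Starting from 1 we can reach 1, 2. That is one component of size 2.
Starting from 4 we can reach 4, 5, 9. That is one component of size 3.
Starting from 3 we can reach 3, 6, 7, 8, 10. That is one component of size 5.
Total: 3 components.

3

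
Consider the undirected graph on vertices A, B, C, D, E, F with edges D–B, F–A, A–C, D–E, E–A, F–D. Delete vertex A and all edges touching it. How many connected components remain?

2

With A gone, the remaining components are: {C}; {B, D, E, F}.
That is 2 components.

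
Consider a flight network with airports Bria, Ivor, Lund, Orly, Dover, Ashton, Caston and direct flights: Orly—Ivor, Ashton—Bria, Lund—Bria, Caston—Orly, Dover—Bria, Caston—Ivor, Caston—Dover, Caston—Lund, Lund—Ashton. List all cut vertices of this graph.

Caston

Removing Caston increases the component count from 1 to 2, so Caston is a cut vertex.
By contrast removing Lund leaves 1 component; it is not a cut vertex. No other vertex is a cut vertex either.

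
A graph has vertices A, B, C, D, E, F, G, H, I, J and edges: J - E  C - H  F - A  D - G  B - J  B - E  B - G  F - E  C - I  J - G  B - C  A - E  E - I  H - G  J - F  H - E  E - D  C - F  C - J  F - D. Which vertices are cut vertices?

none

Removing B, for instance, still leaves 1 component. No single vertex removal increases the component count — the graph has no articulation points.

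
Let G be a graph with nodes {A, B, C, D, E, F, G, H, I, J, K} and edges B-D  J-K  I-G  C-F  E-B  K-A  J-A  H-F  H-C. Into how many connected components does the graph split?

4

Starting from G we can reach G, I. That is one component of size 2.
Starting from A we can reach A, J, K. That is one component of size 3.
Starting from B we can reach B, D, E. That is one component of size 3.
Starting from C we can reach C, F, H. That is one component of size 3.
Total: 4 components.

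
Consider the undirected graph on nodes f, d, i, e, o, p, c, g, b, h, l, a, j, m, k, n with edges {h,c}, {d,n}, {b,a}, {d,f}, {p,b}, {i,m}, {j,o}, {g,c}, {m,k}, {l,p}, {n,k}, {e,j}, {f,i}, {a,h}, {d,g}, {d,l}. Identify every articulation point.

d, j

Removing d increases the component count from 2 to 3, so d is a cut vertex.
Removing j increases the component count from 2 to 3, so j is a cut vertex.
By contrast removing m leaves 2 components; it is not a cut vertex. No other vertex is a cut vertex either.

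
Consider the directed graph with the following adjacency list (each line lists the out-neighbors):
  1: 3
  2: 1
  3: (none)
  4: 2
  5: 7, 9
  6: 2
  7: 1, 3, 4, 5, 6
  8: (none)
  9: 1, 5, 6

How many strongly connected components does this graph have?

7

{5, 7, 9} are all mutually reachable — one SCC of size 3.
{6} is an SCC by itself.
{4} is an SCC by itself.
{8} is an SCC by itself.
{2} is an SCC by itself.
(and 2 more singleton SCCs)
That gives 7 strongly connected components.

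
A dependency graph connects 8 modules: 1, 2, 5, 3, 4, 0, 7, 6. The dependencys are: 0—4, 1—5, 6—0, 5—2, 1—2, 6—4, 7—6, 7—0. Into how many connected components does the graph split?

3 is isolated — a component by itself.
Starting from 1 we can reach 1, 2, 5. That is one component of size 3.
Starting from 0 we can reach 0, 4, 6, 7. That is one component of size 4.
Total: 3 components.

3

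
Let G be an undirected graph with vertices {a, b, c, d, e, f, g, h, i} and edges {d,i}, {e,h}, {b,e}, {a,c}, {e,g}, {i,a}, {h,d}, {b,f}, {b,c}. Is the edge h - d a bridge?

No

After removing h - d, the path h-e-b-c-a-i-d still connects them, so the edge is not a bridge.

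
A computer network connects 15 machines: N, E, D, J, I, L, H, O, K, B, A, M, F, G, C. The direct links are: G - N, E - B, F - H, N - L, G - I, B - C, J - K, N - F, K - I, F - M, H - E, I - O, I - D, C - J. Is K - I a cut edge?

After removing K - I, the path K-J-C-B-E-H-F-N-G-I still connects them, so the edge is not a bridge.

No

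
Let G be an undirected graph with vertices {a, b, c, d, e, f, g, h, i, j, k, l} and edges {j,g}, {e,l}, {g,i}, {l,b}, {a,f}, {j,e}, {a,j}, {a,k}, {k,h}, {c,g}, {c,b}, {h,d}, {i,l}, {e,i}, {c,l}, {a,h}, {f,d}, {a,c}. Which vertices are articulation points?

Removing a increases the component count from 1 to 2, so a is a cut vertex.
By contrast removing i leaves 1 component; it is not a cut vertex. No other vertex is a cut vertex either.

a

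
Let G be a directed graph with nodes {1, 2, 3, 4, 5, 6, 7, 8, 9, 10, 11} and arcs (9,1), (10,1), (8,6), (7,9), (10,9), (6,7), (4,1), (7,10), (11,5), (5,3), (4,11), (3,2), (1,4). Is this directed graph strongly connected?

No

There is no directed path from 3 to 6, so the graph is not strongly connected.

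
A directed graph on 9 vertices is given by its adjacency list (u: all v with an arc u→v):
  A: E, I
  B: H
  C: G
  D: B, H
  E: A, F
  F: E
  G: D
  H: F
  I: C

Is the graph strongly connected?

From B we can reach every vertex (A, B, C, D, E, F, G, H, I), and every vertex can reach B (A, B, C, D, E, F, G, H, I). So the whole graph is one strongly connected component.

Yes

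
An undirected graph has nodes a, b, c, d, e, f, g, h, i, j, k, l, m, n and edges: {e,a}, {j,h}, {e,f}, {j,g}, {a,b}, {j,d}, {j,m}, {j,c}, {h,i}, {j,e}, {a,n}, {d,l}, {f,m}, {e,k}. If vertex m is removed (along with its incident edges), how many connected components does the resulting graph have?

1

With m gone, the remaining components are: {a, b, c, d, e, f, g, h, i, j, k, l, n}.
That is 1 component.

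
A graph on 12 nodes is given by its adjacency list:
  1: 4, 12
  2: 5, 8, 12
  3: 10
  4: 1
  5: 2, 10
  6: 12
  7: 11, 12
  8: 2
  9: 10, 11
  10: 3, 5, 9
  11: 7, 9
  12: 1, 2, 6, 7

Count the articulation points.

4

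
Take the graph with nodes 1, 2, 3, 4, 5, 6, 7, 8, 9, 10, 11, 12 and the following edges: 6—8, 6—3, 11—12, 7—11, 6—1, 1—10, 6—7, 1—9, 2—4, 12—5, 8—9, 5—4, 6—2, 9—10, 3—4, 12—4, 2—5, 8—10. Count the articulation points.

1

Removing 6 increases the component count from 1 to 2, so 6 is a cut vertex.
By contrast removing 3 leaves 1 component; it is not a cut vertex. No other vertex is a cut vertex either.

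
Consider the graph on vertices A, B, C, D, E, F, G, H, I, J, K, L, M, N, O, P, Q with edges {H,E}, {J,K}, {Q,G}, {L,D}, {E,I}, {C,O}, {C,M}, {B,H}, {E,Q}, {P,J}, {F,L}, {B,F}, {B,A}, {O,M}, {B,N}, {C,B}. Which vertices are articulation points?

B, C, E, F, H, J, L, Q

Removing B increases the component count from 2 to 6, so B is a cut vertex.
Removing C increases the component count from 2 to 3, so C is a cut vertex.
Removing E increases the component count from 2 to 4, so E is a cut vertex.
Likewise F, H, J, L, Q are cut vertices.
By contrast removing P leaves 2 components; it is not a cut vertex. No other vertex is a cut vertex either.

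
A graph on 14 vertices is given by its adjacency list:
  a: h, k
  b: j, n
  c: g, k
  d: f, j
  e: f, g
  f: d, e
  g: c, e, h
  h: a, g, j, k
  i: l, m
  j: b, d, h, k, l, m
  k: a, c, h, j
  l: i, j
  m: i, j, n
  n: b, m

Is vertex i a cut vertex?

Deleting i leaves 1 component (was 1) (its neighbors l, m remain connected to each other), so i is not a cut vertex.

No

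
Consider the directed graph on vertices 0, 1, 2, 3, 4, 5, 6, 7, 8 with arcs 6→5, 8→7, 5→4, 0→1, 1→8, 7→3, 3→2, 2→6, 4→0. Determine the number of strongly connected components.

{0, 1, 2, 3, 4, 5, 6, 7, 8} are all mutually reachable — one SCC of size 9.
That gives 1 strongly connected component.

1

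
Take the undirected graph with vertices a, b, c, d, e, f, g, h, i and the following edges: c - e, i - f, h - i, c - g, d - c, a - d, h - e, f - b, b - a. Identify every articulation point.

c

Removing c increases the component count from 1 to 2, so c is a cut vertex.
By contrast removing a leaves 1 component; it is not a cut vertex. No other vertex is a cut vertex either.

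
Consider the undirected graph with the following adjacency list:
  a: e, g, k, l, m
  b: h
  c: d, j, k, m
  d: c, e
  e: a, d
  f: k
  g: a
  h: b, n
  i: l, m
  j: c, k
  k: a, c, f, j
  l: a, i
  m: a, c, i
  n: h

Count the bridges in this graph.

The edges on the cycle a-m-i-l-a are not bridges since each lies on that cycle.
But removing a-g disconnects a from g; removing h-n disconnects h from n; removing k-f disconnects k from f; removing b-h disconnects b from h — these are bridges.
That makes 4 bridges.

4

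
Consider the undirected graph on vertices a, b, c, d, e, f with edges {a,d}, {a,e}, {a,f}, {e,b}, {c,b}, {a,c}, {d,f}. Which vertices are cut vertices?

Removing a increases the component count from 1 to 2, so a is a cut vertex.
By contrast removing f leaves 1 component; it is not a cut vertex. No other vertex is a cut vertex either.

a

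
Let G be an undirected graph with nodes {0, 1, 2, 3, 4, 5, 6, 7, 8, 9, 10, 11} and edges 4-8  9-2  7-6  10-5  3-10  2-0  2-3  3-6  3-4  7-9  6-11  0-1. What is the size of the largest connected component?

Starting from 0 we can reach 0, 1, 2, 3, 4, 5, 6, 7, 8, 9, 10, 11. That is one component of size 12.
The largest has 12 vertices.

12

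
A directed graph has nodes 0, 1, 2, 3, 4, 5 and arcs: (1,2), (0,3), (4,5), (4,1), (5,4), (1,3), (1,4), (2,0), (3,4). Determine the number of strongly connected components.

{0, 1, 2, 3, 4, 5} are all mutually reachable — one SCC of size 6.
That gives 1 strongly connected component.

1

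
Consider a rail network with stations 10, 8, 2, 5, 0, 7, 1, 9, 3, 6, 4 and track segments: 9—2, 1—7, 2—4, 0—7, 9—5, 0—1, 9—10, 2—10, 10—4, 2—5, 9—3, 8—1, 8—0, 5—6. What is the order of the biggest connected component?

7

Starting from 0 we can reach 0, 1, 7, 8. That is one component of size 4.
Starting from 2 we can reach 2, 3, 4, 5, 6, 9, 10. That is one component of size 7.
The largest has 7 vertices.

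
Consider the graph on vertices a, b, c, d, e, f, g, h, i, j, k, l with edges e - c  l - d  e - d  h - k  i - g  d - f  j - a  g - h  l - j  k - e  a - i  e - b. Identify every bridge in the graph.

b-e, c-e, d-f

The edges on the cycle l-j-a-i-g-h-k-e-d-l are not bridges since each lies on that cycle.
But removing d - f disconnects d from f; removing c - e disconnects c from e; removing b - e disconnects b from e — these are bridges.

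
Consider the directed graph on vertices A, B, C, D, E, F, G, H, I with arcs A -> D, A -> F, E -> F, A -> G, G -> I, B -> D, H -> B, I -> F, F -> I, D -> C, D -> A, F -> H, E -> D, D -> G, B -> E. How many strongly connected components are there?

2

{A, B, D, E, F, G, H, I} are all mutually reachable — one SCC of size 8.
{C} is an SCC by itself.
That gives 2 strongly connected components.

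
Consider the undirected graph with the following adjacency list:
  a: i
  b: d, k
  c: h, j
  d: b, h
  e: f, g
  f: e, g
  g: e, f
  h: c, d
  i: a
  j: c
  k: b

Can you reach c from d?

From d we can reach b, c, d, h, j, k, which includes c.

Yes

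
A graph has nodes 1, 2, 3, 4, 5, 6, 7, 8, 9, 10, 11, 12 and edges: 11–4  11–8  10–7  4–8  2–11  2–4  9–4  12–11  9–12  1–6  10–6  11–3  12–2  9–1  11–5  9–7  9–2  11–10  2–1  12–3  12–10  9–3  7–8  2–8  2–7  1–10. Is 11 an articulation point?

Deleting 11 raises the number of components from 1 to 2, so 11 is a cut vertex.

Yes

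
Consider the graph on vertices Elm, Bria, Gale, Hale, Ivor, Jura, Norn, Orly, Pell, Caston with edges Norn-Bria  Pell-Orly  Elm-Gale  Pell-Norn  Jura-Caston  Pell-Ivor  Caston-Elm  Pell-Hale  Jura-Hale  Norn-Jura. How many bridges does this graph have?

The edges on the cycle Pell-Norn-Jura-Hale-Pell are not bridges since each lies on that cycle.
But removing Caston-Elm disconnects Caston from Elm; removing Elm-Gale disconnects Elm from Gale; removing Jura-Caston disconnects Jura from Caston; removing Norn-Bria disconnects Norn from Bria — these are bridges.
In total 6 edges are bridges.

6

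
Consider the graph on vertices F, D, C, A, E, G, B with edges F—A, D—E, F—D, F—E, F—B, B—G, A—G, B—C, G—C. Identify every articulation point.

Removing F increases the component count from 1 to 2, so F is a cut vertex.
By contrast removing A leaves 1 component; it is not a cut vertex. No other vertex is a cut vertex either.

F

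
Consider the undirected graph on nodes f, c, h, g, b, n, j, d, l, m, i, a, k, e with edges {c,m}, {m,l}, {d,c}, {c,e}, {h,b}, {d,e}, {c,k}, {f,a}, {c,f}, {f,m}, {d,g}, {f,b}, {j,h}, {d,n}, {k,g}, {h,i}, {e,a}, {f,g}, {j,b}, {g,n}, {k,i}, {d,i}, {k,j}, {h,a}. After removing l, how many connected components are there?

1

With l gone, the remaining components are: {a, b, c, d, e, f, g, h, i, j, k, m, n}.
That is 1 component.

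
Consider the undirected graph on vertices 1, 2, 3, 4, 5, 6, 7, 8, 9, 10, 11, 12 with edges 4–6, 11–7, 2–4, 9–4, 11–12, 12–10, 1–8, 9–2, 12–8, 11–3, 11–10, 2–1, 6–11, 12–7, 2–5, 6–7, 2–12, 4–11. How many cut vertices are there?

2

Removing 2 increases the component count from 1 to 2, so 2 is a cut vertex.
Removing 11 increases the component count from 1 to 2, so 11 is a cut vertex.
By contrast removing 1 leaves 1 component; it is not a cut vertex. No other vertex is a cut vertex either.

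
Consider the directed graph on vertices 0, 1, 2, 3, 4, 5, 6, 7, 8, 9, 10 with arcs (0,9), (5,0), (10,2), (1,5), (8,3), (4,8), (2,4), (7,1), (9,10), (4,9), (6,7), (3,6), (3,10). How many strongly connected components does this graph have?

1

{0, 1, 2, 3, 4, 5, 6, 7, 8, 9, 10} are all mutually reachable — one SCC of size 11.
That gives 1 strongly connected component.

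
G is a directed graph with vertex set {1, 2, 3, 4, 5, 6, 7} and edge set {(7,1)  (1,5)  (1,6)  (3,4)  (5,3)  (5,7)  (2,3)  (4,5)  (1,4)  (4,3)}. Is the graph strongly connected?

No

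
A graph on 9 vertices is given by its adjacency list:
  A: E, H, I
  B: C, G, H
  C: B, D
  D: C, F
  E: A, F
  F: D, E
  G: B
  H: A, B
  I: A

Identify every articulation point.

Removing A increases the component count from 1 to 2, so A is a cut vertex.
Removing B increases the component count from 1 to 2, so B is a cut vertex.
By contrast removing F leaves 1 component; it is not a cut vertex. No other vertex is a cut vertex either.

A, B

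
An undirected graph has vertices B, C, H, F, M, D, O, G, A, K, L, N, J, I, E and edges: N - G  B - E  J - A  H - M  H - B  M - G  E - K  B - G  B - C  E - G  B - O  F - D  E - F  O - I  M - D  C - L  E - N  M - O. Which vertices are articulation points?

B, C, E, O

Removing B increases the component count from 2 to 3, so B is a cut vertex.
Removing C increases the component count from 2 to 3, so C is a cut vertex.
Removing E increases the component count from 2 to 3, so E is a cut vertex.
Likewise O is a cut vertex.
By contrast removing I leaves 2 components; it is not a cut vertex. No other vertex is a cut vertex either.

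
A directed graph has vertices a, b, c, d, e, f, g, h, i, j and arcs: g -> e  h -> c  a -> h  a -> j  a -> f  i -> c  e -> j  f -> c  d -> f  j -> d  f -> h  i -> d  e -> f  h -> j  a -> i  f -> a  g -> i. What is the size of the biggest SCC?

6

{a, d, f, h, i, j} are all mutually reachable — one SCC of size 6.
{g} is an SCC by itself.
{b} is an SCC by itself.
{c} is an SCC by itself.
{e} is an SCC by itself.
The largest has 6 vertices.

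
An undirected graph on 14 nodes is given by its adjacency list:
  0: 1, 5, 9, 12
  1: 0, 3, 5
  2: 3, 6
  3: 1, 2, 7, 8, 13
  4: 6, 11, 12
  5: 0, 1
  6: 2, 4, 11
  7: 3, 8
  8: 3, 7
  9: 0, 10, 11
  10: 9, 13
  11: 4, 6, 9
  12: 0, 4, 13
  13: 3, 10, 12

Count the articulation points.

1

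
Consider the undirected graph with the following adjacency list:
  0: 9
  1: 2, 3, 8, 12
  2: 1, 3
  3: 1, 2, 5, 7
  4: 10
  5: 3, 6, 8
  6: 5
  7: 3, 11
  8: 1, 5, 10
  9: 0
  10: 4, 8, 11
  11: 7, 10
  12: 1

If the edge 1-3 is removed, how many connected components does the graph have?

2

1 and 3 are still connected via 1-2-3, so the component count stays at 2.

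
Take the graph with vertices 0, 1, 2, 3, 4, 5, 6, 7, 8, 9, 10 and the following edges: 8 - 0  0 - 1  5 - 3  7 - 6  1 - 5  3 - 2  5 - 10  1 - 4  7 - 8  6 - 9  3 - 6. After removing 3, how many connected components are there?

With 3 gone, the remaining components are: {2}; {0, 1, 4, 5, 6, 7, 8, 9, 10}.
That is 2 components.

2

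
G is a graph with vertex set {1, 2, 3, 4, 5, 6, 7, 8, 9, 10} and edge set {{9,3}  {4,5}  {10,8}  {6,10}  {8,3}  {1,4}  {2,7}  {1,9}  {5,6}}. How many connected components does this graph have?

Starting from 2 we can reach 2, 7. That is one component of size 2.
Starting from 1 we can reach 1, 3, 4, 5, 6, 8, 9, 10. That is one component of size 8.
Total: 2 components.

2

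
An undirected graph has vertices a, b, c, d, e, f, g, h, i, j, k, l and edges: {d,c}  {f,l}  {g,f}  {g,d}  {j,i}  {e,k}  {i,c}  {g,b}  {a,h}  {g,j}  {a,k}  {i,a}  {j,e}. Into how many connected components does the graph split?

Starting from a we can reach a, b, c, d, e, f, g, h, i, j, k, l. That is one component of size 12.
Total: 1 component.

1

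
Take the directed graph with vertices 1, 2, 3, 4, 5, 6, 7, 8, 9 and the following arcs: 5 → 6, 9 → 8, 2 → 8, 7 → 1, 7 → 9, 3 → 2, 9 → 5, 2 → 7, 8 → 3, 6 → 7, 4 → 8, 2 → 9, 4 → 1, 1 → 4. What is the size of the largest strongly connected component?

9

{1, 2, 3, 4, 5, 6, 7, 8, 9} are all mutually reachable — one SCC of size 9.
The largest has 9 vertices.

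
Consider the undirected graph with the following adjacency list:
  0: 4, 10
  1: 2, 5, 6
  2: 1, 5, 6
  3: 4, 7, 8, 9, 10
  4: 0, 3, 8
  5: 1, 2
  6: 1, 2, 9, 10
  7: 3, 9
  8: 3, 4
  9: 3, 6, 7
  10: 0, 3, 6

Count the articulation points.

1

Removing 6 increases the component count from 1 to 2, so 6 is a cut vertex.
By contrast removing 4 leaves 1 component; it is not a cut vertex. No other vertex is a cut vertex either.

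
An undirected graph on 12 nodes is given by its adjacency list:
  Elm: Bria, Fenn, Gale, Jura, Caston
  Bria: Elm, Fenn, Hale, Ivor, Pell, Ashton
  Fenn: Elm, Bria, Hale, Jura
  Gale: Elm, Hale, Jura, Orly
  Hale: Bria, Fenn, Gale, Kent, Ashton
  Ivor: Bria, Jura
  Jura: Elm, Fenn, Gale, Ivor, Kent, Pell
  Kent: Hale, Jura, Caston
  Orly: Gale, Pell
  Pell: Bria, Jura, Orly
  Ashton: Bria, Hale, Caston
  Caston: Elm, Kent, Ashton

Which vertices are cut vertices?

none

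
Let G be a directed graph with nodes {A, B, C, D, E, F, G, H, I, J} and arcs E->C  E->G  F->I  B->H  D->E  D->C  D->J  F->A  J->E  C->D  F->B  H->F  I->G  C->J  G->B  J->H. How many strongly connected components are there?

{B, F, G, H, I} are all mutually reachable — one SCC of size 5.
{C, D, E, J} are all mutually reachable — one SCC of size 4.
{A} is an SCC by itself.
That gives 3 strongly connected components.

3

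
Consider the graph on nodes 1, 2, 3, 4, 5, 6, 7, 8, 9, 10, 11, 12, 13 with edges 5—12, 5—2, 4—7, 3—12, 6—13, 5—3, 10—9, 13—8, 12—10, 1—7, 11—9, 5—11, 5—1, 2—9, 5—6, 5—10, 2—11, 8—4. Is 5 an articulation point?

Yes

Deleting 5 raises the number of components from 1 to 2, so 5 is a cut vertex.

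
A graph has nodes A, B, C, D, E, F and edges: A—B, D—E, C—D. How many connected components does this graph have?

F is isolated — a component by itself.
Starting from A we can reach A, B. That is one component of size 2.
Starting from C we can reach C, D, E. That is one component of size 3.
Total: 3 components.

3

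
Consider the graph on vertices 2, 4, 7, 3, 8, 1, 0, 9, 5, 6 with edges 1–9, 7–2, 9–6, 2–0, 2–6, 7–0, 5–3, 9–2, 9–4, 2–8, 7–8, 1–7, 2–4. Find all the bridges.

3-5

The edges on the cycle 1-9-4-2-7-1 are not bridges since each lies on that cycle.
But removing 5–3 disconnects 5 from 3 — this is a bridge.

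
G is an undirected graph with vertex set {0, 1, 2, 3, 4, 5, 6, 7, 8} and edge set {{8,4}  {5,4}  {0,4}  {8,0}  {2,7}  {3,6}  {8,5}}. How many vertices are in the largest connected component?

4

1 is isolated — a component by itself.
Starting from 3 we can reach 3, 6. That is one component of size 2.
Starting from 2 we can reach 2, 7. That is one component of size 2.
Starting from 0 we can reach 0, 4, 5, 8. That is one component of size 4.
The largest has 4 vertices.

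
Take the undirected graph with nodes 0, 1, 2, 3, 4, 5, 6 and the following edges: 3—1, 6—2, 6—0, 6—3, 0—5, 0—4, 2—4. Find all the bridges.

The edges on the cycle 6-2-4-0-6 are not bridges since each lies on that cycle.
But removing 5—0 disconnects 5 from 0; removing 3—6 disconnects 3 from 6; removing 3—1 disconnects 3 from 1 — these are bridges.

0-5, 1-3, 3-6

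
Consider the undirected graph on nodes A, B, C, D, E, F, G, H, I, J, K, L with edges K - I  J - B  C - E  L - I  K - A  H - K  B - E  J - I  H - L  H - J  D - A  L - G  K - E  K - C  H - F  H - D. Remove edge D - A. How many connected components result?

D and A are still connected via D-H-K-A, so the component count stays at 1.

1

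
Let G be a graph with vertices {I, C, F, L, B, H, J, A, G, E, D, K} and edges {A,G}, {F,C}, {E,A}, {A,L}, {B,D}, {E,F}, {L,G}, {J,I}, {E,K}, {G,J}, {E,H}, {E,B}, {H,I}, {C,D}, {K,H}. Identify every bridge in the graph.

The edges on the cycle E-F-C-D-B-E are not bridges since each lies on that cycle.
Every edge lies on some cycle, so there are no bridges.

none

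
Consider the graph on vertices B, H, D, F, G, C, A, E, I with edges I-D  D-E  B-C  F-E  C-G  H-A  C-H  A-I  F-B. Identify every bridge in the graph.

The edges on the cycle F-B-C-H-A-I-D-E-F are not bridges since each lies on that cycle.
But removing G-C disconnects G from C — this is a bridge.

C-G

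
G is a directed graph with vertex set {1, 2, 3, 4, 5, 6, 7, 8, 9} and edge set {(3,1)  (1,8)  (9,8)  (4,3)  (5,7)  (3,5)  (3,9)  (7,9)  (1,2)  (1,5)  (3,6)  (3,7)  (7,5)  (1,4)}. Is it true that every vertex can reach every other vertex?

There is no directed path from 7 to 4, so the graph is not strongly connected.

No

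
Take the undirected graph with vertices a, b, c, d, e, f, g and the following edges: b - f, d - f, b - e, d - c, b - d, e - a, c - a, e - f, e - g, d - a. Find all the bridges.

e-g

The edges on the cycle b-d-c-a-e-b are not bridges since each lies on that cycle.
But removing e - g disconnects e from g — this is a bridge.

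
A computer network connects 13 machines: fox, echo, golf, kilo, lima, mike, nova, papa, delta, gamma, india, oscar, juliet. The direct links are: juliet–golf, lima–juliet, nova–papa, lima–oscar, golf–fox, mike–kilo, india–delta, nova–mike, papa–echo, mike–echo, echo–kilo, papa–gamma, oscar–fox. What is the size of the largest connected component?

6

Starting from delta we can reach delta, india. That is one component of size 2.
Starting from fox we can reach fox, golf, lima, oscar, juliet. That is one component of size 5.
Starting from echo we can reach echo, kilo, mike, nova, papa, gamma. That is one component of size 6.
The largest has 6 vertices.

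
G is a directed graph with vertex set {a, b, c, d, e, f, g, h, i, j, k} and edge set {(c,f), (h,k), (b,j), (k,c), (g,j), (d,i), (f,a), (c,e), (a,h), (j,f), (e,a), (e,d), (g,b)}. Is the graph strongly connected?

No

There is no directed path from d to c, so the graph is not strongly connected.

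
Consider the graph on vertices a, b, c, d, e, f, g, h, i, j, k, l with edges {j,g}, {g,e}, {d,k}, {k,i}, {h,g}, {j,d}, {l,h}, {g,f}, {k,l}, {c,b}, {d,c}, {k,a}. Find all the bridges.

The edges on the cycle j-d-k-l-h-g-j are not bridges since each lies on that cycle.
But removing f-g disconnects f from g; removing d-c disconnects d from c; removing k-i disconnects k from i; removing b-c disconnects b from c — these are bridges.
In total 6 edges are bridges.

a-k, b-c, c-d, e-g, f-g, i-k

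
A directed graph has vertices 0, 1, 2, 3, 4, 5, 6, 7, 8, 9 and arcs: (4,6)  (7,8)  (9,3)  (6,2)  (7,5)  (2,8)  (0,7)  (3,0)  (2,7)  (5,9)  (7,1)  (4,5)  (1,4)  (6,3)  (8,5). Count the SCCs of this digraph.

1

{0, 1, 2, 3, 4, 5, 6, 7, 8, 9} are all mutually reachable — one SCC of size 10.
That gives 1 strongly connected component.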